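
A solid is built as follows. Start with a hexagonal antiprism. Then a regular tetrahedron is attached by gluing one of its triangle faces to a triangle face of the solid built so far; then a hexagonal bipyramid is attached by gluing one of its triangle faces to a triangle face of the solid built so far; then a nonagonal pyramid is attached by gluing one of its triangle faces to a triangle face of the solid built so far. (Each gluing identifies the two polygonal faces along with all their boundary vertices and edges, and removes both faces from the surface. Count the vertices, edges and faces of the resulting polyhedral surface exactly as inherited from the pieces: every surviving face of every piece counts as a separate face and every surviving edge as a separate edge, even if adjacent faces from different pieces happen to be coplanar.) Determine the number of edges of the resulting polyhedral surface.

A hexagonal antiprism: V=12, E=24, F=14.
Attach a regular tetrahedron (V=4, E=6, F=4) along a 3-gon: merge 3 vertices and 3 edges, delete both glued faces → V=13, E=27, F=16.
Attach a hexagonal bipyramid (V=8, E=18, F=12) along a 3-gon: merge 3 vertices and 3 edges, delete both glued faces → V=18, E=42, F=26.
Attach a nonagonal pyramid (V=10, E=18, F=10) along a 3-gon: merge 3 vertices and 3 edges, delete both glued faces → V=25, E=57, F=34.
Check: V − E + F = 25 − 57 + 34 = 2.

57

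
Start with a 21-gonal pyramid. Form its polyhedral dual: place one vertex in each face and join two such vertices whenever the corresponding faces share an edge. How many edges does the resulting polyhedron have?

42

The base solid has V = 22, E = 42, F = 22.
The dual swaps V and F and preserves E: V′ = F = 22, E′ = E = 42, F′ = V = 22.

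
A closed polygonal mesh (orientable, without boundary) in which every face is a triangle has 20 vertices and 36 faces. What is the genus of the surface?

0

Every face is a triangle, so 2E = 3·36 = 108, giving E = 54.
χ = V − E + F = 20 − 54 + 36 = 2.
For a closed orientable surface χ = 2 − 2g, so g = (2 − (2))/2 = 0.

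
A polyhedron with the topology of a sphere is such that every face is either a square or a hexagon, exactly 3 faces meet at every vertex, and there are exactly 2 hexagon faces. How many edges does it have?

Let x be the number of squares; then F = 2 + x.
Edge–face incidences: 2E = 6·2 + 4·x = 12 + 4x.
Every vertex has degree 3, so 3V = 2E.
Euler: V − E + F = 2 ⇒ (2E)/3 − E + (2 + x) = 2.
Multiply by 6: 2·(2E) − 3·(2E) + 6·(2 + x) = 12, i.e. 12 + 6x − (12 + 4x) = 12.
Collecting terms: 2x = 12, so x = 6.
Then 2E = 12 + 4·6 = 36, so E = 18, V = 2E/3 = 12, F = 2 + 6 = 8.

18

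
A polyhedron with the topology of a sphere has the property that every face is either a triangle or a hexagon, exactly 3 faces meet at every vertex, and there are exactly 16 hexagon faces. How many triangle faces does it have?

Let x be the number of triangles; then F = 16 + x.
Edge–face incidences: 2E = 6·16 + 3·x = 96 + 3x.
Every vertex has degree 3, so 3V = 2E.
Euler: V − E + F = 2 ⇒ (2E)/3 − E + (16 + x) = 2.
Multiply by 6: 2·(2E) − 3·(2E) + 6·(16 + x) = 12, i.e. 96 + 6x − (96 + 3x) = 12.
Collecting terms: 3x = 12, so x = 4.
Then 2E = 96 + 3·4 = 108, so E = 54, V = 2E/3 = 36, F = 16 + 4 = 20.

4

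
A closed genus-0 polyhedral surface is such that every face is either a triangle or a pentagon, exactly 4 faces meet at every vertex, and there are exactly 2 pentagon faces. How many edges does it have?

20

Let x be the number of triangles; then F = 2 + x.
Edge–face incidences: 2E = 5·2 + 3·x = 10 + 3x.
Every vertex has degree 4, so 4V = 2E.
Euler: V − E + F = 2 ⇒ (2E)/4 − E + (2 + x) = 2.
Multiply by 8: 2·(2E) − 4·(2E) + 8·(2 + x) = 16, i.e. 16 + 8x − 2·(10 + 3x) = 16.
Collecting terms: 2x − 4 = 16, so 2x = 20, so x = 10.
Then 2E = 10 + 3·10 = 40, so E = 20, V = 2E/4 = 10, F = 2 + 10 = 12.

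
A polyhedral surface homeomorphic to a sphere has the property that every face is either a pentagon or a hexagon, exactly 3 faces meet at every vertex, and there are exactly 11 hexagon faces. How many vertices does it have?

Let x be the number of pentagons; then F = 11 + x.
Edge–face incidences: 2E = 6·11 + 5·x = 66 + 5x.
Every vertex has degree 3, so 3V = 2E.
Euler: V − E + F = 2 ⇒ (2E)/3 − E + (11 + x) = 2.
Multiply by 6: 2·(2E) − 3·(2E) + 6·(11 + x) = 12, i.e. 66 + 6x − (66 + 5x) = 12.
Collecting terms: x = 12.
Then 2E = 66 + 5·12 = 126, so E = 63, V = 2E/3 = 42, F = 11 + 12 = 23.

42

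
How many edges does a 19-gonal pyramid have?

38

A pyramid on an n-gon base has one n-gon and n triangles: V = 19 + 1 = 20, E = 2·19 = 38, F = 19 + 1 = 20.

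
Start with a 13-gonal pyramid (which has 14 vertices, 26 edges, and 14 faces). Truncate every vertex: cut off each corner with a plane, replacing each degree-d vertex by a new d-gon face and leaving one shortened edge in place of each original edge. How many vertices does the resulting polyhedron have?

Truncation replaces each original edge-end by a new vertex, so V′ = 2E = 52.
Each original edge survives, and each old vertex of degree d contributes d new edges; summing degrees gives Σd = 2E, so E′ = E + 2E = 3E = 78.
Each original face survives and each original vertex becomes one new face: F′ = F + V = 28.

52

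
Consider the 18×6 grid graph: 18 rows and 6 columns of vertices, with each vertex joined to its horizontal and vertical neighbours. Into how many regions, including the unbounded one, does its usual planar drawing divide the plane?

The grid has V = 18·6 = 108 vertices and E = 18·5 + 6·17 = 192 edges.
F = 2 − V + E = 2 − 108 + 192 = 86.

86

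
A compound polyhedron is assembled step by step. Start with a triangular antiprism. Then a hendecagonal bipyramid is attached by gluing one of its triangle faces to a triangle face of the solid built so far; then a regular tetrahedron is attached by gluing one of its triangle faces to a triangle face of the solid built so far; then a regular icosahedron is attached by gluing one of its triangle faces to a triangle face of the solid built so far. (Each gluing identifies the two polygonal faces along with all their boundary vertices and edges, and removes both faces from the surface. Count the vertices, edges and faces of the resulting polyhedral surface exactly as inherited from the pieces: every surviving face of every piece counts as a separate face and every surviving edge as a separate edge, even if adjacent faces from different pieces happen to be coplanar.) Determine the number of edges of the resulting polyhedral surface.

A triangular antiprism: V=6, E=12, F=8.
Attach a hendecagonal bipyramid (V=13, E=33, F=22) along a 3-gon: merge 3 vertices and 3 edges, delete both glued faces → V=16, E=42, F=28.
Attach a regular tetrahedron (V=4, E=6, F=4) along a 3-gon: merge 3 vertices and 3 edges, delete both glued faces → V=17, E=45, F=30.
Attach a regular icosahedron (V=12, E=30, F=20) along a 3-gon: merge 3 vertices and 3 edges, delete both glued faces → V=26, E=72, F=48.
Check: V − E + F = 26 − 72 + 48 = 2.

72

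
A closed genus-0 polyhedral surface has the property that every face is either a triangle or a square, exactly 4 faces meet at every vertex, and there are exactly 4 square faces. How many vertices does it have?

10

Let x be the number of triangles; then F = 4 + x.
Edge–face incidences: 2E = 4·4 + 3·x = 16 + 3x.
Every vertex has degree 4, so 4V = 2E.
Euler: V − E + F = 2 ⇒ (2E)/4 − E + (4 + x) = 2.
Multiply by 8: 2·(2E) − 4·(2E) + 8·(4 + x) = 16, i.e. 32 + 8x − 2·(16 + 3x) = 16.
Collecting terms: 2x = 16, so x = 8.
Then 2E = 16 + 3·8 = 40, so E = 20, V = 2E/4 = 10, F = 4 + 8 = 12.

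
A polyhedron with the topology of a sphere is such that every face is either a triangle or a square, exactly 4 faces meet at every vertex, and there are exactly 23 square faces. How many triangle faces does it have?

Let x be the number of triangles; then F = 23 + x.
Edge–face incidences: 2E = 4·23 + 3·x = 92 + 3x.
Every vertex has degree 4, so 4V = 2E.
Euler: V − E + F = 2 ⇒ (2E)/4 − E + (23 + x) = 2.
Multiply by 8: 2·(2E) − 4·(2E) + 8·(23 + x) = 16, i.e. 184 + 8x − 2·(92 + 3x) = 16.
Collecting terms: 2x = 16, so x = 8.
Then 2E = 92 + 3·8 = 116, so E = 58, V = 2E/4 = 29, F = 23 + 8 = 31.

8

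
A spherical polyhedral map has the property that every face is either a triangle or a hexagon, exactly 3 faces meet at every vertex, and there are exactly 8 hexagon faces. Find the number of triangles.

4

Let x be the number of triangles; then F = 8 + x.
Edge–face incidences: 2E = 6·8 + 3·x = 48 + 3x.
Every vertex has degree 3, so 3V = 2E.
Euler: V − E + F = 2 ⇒ (2E)/3 − E + (8 + x) = 2.
Multiply by 6: 2·(2E) − 3·(2E) + 6·(8 + x) = 12, i.e. 48 + 6x − (48 + 3x) = 12.
Collecting terms: 3x = 12, so x = 4.
Then 2E = 48 + 3·4 = 60, so E = 30, V = 2E/3 = 20, F = 8 + 4 = 12.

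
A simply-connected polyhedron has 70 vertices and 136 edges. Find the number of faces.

68

Here V − E + F = 2.
F = 2 − V + E = 2 − 70 + 136 = 68.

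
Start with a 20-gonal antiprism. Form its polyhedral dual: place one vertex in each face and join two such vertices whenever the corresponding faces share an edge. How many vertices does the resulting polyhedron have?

The base solid has V = 40, E = 80, F = 42.
The dual swaps V and F and preserves E: V′ = F = 42, E′ = E = 80, F′ = V = 40.

42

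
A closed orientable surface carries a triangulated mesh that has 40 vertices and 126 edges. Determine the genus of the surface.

2

Every face is a triangle and each edge borders two faces, so 3F = 2·126, giving F = 84.
χ = V − E + F = 40 − 126 + 84 = -2.
For a closed orientable surface χ = 2 − 2g, so g = (2 − (-2))/2 = 2.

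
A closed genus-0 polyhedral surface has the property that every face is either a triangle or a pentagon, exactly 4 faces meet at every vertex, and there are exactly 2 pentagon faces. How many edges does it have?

Let x be the number of triangles; then F = 2 + x.
Edge–face incidences: 2E = 5·2 + 3·x = 10 + 3x.
Every vertex has degree 4, so 4V = 2E.
Euler: V − E + F = 2 ⇒ (2E)/4 − E + (2 + x) = 2.
Multiply by 8: 2·(2E) − 4·(2E) + 8·(2 + x) = 16, i.e. 16 + 8x − 2·(10 + 3x) = 16.
Collecting terms: 2x − 4 = 16, so 2x = 20, so x = 10.
Then 2E = 10 + 3·10 = 40, so E = 20, V = 2E/4 = 10, F = 2 + 10 = 12.

20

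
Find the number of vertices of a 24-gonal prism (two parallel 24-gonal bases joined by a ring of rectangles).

A prism on an n-gon has two n-gon bases and n rectangular sides: V = 2·24 = 48, E = 3·24 = 72, F = 24 + 2 = 26.

48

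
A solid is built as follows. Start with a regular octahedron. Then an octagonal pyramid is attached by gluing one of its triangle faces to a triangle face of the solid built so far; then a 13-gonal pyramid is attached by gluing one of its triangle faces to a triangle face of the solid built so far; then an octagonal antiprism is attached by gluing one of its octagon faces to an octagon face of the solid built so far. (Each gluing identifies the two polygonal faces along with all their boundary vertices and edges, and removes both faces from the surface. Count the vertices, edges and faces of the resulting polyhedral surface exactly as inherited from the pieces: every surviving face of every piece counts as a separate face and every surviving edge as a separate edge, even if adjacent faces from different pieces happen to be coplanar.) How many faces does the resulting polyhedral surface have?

43

A regular octahedron: V=6, E=12, F=8.
Attach an octagonal pyramid (V=9, E=16, F=9) along a 3-gon: merge 3 vertices and 3 edges, delete both glued faces → V=12, E=25, F=15.
Attach a 13-gonal pyramid (V=14, E=26, F=14) along a 3-gon: merge 3 vertices and 3 edges, delete both glued faces → V=23, E=48, F=27.
Attach an octagonal antiprism (V=16, E=32, F=18) along an 8-gon: merge 8 vertices and 8 edges, delete both glued faces → V=31, E=72, F=43.
Check: V − E + F = 31 − 72 + 43 = 2.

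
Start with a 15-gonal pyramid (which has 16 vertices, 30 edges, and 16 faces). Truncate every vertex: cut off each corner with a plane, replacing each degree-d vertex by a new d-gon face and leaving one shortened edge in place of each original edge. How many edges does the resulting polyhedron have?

Truncation replaces each original edge-end by a new vertex, so V′ = 2E = 60.
Each original edge survives, and each old vertex of degree d contributes d new edges; summing degrees gives Σd = 2E, so E′ = E + 2E = 3E = 90.
Each original face survives and each original vertex becomes one new face: F′ = F + V = 32.

90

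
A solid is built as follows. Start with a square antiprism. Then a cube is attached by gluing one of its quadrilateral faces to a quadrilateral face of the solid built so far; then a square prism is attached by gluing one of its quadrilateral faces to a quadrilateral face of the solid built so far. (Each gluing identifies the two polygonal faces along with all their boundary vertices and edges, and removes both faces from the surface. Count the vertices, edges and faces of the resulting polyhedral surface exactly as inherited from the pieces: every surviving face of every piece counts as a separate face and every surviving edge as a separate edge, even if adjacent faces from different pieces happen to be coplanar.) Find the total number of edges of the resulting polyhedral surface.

32

A square antiprism: V=8, E=16, F=10.
Attach a cube (V=8, E=12, F=6) along a 4-gon: merge 4 vertices and 4 edges, delete both glued faces → V=12, E=24, F=14.
Attach a square prism (V=8, E=12, F=6) along a 4-gon: merge 4 vertices and 4 edges, delete both glued faces → V=16, E=32, F=18.
Check: V − E + F = 16 − 32 + 18 = 2.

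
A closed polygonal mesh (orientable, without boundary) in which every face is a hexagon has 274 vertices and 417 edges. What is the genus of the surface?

3

Every face is a hexagon and each edge borders two faces, so 6F = 2·417, giving F = 139.
χ = V − E + F = 274 − 417 + 139 = -4.
For a closed orientable surface χ = 2 − 2g, so g = (2 − (-4))/2 = 3.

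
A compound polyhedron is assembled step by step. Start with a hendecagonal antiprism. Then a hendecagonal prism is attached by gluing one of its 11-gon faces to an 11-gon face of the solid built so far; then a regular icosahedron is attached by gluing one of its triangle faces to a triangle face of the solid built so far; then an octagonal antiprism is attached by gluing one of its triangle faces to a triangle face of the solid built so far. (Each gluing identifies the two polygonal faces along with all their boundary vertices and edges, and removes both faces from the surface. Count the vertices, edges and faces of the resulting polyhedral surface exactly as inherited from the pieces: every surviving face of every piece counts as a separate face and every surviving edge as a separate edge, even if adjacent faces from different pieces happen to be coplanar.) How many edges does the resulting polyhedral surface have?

122

A hendecagonal antiprism: V=22, E=44, F=24.
Attach a hendecagonal prism (V=22, E=33, F=13) along an 11-gon: merge 11 vertices and 11 edges, delete both glued faces → V=33, E=66, F=35.
Attach a regular icosahedron (V=12, E=30, F=20) along a 3-gon: merge 3 vertices and 3 edges, delete both glued faces → V=42, E=93, F=53.
Attach an octagonal antiprism (V=16, E=32, F=18) along a 3-gon: merge 3 vertices and 3 edges, delete both glued faces → V=55, E=122, F=69.
Check: V − E + F = 55 − 122 + 69 = 2.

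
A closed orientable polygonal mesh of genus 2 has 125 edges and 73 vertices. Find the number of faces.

50

For a closed orientable surface of genus 2, χ = 2 − 2·2 = -2.
F = -2 − V + E = -2 − 73 + 125 = 50.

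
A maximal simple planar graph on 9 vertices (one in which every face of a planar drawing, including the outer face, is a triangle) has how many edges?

21

In a plane triangulation 3F = 2E and V − E + F = 2, so E = 3V − 6 = 3·9 − 6 = 21.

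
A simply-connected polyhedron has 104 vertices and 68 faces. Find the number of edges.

Here V − E + F = 2.
E = V + F − (2) = 104 + 68 − (2) = 170.

170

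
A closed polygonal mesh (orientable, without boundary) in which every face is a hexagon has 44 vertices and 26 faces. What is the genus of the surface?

5

Every face is a hexagon, so 2E = 6·26 = 156, giving E = 78.
χ = V − E + F = 44 − 78 + 26 = -8.
For a closed orientable surface χ = 2 − 2g, so g = (2 − (-8))/2 = 5.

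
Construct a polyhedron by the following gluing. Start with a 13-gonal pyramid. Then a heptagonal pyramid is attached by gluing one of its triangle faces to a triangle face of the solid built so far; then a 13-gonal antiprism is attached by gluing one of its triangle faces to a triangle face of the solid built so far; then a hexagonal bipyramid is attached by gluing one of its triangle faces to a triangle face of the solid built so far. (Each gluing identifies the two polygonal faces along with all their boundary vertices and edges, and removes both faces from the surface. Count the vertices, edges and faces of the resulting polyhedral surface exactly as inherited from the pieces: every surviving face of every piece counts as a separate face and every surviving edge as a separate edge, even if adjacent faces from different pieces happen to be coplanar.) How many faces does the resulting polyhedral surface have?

A 13-gonal pyramid: V=14, E=26, F=14.
Attach a heptagonal pyramid (V=8, E=14, F=8) along a 3-gon: merge 3 vertices and 3 edges, delete both glued faces → V=19, E=37, F=20.
Attach a 13-gonal antiprism (V=26, E=52, F=28) along a 3-gon: merge 3 vertices and 3 edges, delete both glued faces → V=42, E=86, F=46.
Attach a hexagonal bipyramid (V=8, E=18, F=12) along a 3-gon: merge 3 vertices and 3 edges, delete both glued faces → V=47, E=101, F=56.
Check: V − E + F = 47 − 101 + 56 = 2.

56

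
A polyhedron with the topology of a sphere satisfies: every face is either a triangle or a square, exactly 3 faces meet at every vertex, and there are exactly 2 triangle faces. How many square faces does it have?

3

Let x be the number of squares; then F = 2 + x.
Edge–face incidences: 2E = 3·2 + 4·x = 6 + 4x.
Every vertex has degree 3, so 3V = 2E.
Euler: V − E + F = 2 ⇒ (2E)/3 − E + (2 + x) = 2.
Multiply by 6: 2·(2E) − 3·(2E) + 6·(2 + x) = 12, i.e. 12 + 6x − (6 + 4x) = 12.
Collecting terms: 2x + 6 = 12, so 2x = 6, so x = 3.
Then 2E = 6 + 4·3 = 18, so E = 9, V = 2E/3 = 6, F = 2 + 3 = 5.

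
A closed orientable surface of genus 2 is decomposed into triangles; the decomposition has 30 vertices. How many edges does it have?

96

χ = 2 − 2·2 = -2, and every face is a triangle so 3F = 2E.
V − E + F = -2 with E = 3F/2 gives 30 − (3/2 − 1)·F = -2, so F = 64 and E = 96.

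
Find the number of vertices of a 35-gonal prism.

70

A prism on an n-gon has two n-gon bases and n rectangular sides: V = 2·35 = 70, E = 3·35 = 105, F = 35 + 2 = 37.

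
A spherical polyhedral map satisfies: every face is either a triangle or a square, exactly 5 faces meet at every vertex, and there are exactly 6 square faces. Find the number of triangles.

32

Let x be the number of triangles; then F = 6 + x.
Edge–face incidences: 2E = 4·6 + 3·x = 24 + 3x.
Every vertex has degree 5, so 5V = 2E.
Euler: V − E + F = 2 ⇒ (2E)/5 − E + (6 + x) = 2.
Multiply by 10: 2·(2E) − 5·(2E) + 10·(6 + x) = 20, i.e. 60 + 10x − 3·(24 + 3x) = 20.
Collecting terms: x − 12 = 20, so x = 32.
Then 2E = 24 + 3·32 = 120, so E = 60, V = 2E/5 = 24, F = 6 + 32 = 38.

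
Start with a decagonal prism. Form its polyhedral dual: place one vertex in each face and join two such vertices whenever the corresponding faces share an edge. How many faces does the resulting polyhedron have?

The base solid has V = 20, E = 30, F = 12.
The dual swaps V and F and preserves E: V′ = F = 12, E′ = E = 30, F′ = V = 20.

20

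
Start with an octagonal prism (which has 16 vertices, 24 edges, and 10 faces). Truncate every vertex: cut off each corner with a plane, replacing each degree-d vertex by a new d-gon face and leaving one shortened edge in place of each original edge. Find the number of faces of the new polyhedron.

Truncation replaces each original edge-end by a new vertex, so V′ = 2E = 48.
Each original edge survives, and each old vertex of degree d contributes d new edges; summing degrees gives Σd = 2E, so E′ = E + 2E = 3E = 72.
Each original face survives and each original vertex becomes one new face: F′ = F + V = 26.

26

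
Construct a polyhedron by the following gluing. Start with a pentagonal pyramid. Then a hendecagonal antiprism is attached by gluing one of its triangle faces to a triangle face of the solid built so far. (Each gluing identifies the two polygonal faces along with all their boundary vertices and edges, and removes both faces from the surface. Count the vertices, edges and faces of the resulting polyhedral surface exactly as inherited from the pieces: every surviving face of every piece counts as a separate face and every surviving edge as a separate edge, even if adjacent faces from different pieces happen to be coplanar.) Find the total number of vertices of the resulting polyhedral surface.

25

A pentagonal pyramid: V=6, E=10, F=6.
Attach a hendecagonal antiprism (V=22, E=44, F=24) along a 3-gon: merge 3 vertices and 3 edges, delete both glued faces → V=25, E=51, F=28.
Check: V − E + F = 25 − 51 + 28 = 2.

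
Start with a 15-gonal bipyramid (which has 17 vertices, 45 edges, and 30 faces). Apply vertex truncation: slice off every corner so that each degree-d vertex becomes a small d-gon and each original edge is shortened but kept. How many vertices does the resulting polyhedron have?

90

Truncation replaces each original edge-end by a new vertex, so V′ = 2E = 90.
Each original edge survives, and each old vertex of degree d contributes d new edges; summing degrees gives Σd = 2E, so E′ = E + 2E = 3E = 135.
Each original face survives and each original vertex becomes one new face: F′ = F + V = 47.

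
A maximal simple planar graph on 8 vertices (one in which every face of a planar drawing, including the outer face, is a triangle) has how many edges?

In a plane triangulation 3F = 2E and V − E + F = 2, so E = 3V − 6 = 3·8 − 6 = 18.

18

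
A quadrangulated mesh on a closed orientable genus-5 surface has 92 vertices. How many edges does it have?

χ = 2 − 2·5 = -8, and every face is a square so 4F = 2E.
V − E + F = -8 with E = 4F/2 gives 92 − (4/2 − 1)·F = -8, so F = 100 and E = 200.

200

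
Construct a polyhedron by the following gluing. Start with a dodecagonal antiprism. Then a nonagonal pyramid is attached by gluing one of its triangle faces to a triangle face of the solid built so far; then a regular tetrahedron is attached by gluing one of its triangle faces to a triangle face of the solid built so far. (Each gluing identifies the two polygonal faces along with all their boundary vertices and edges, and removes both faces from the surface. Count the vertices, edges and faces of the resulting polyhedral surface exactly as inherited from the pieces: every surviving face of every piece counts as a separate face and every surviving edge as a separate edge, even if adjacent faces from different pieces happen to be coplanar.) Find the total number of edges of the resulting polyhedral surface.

A dodecagonal antiprism: V=24, E=48, F=26.
Attach a nonagonal pyramid (V=10, E=18, F=10) along a 3-gon: merge 3 vertices and 3 edges, delete both glued faces → V=31, E=63, F=34.
Attach a regular tetrahedron (V=4, E=6, F=4) along a 3-gon: merge 3 vertices and 3 edges, delete both glued faces → V=32, E=66, F=36.
Check: V − E + F = 32 − 66 + 36 = 2.

66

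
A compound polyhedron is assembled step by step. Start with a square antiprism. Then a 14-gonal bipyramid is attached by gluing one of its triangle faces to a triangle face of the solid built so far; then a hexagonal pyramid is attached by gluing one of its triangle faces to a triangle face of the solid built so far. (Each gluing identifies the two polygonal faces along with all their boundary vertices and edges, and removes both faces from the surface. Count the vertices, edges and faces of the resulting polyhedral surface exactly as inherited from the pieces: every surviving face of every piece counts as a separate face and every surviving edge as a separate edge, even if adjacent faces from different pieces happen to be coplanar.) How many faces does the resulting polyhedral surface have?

A square antiprism: V=8, E=16, F=10.
Attach a 14-gonal bipyramid (V=16, E=42, F=28) along a 3-gon: merge 3 vertices and 3 edges, delete both glued faces → V=21, E=55, F=36.
Attach a hexagonal pyramid (V=7, E=12, F=7) along a 3-gon: merge 3 vertices and 3 edges, delete both glued faces → V=25, E=64, F=41.
Check: V − E + F = 25 − 64 + 41 = 2.

41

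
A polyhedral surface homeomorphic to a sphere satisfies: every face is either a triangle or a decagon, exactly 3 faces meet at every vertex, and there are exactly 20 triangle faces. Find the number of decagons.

Let x be the number of decagons; then F = 20 + x.
Edge–face incidences: 2E = 3·20 + 10·x = 60 + 10x.
Every vertex has degree 3, so 3V = 2E.
Euler: V − E + F = 2 ⇒ (2E)/3 − E + (20 + x) = 2.
Multiply by 6: 2·(2E) − 3·(2E) + 6·(20 + x) = 12, i.e. 120 + 6x − (60 + 10x) = 12.
Collecting terms: −4x + 60 = 12, so −4x = −48, so x = 12.
Then 2E = 60 + 10·12 = 180, so E = 90, V = 2E/3 = 60, F = 20 + 12 = 32.

12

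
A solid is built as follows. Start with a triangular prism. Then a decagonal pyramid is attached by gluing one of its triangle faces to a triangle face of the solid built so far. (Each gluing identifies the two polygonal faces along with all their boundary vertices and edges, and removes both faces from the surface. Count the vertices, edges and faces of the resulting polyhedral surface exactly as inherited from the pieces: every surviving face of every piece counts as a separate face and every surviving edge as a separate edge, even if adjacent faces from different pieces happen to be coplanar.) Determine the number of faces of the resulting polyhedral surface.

14

A triangular prism: V=6, E=9, F=5.
Attach a decagonal pyramid (V=11, E=20, F=11) along a 3-gon: merge 3 vertices and 3 edges, delete both glued faces → V=14, E=26, F=14.
Check: V − E + F = 14 − 26 + 14 = 2.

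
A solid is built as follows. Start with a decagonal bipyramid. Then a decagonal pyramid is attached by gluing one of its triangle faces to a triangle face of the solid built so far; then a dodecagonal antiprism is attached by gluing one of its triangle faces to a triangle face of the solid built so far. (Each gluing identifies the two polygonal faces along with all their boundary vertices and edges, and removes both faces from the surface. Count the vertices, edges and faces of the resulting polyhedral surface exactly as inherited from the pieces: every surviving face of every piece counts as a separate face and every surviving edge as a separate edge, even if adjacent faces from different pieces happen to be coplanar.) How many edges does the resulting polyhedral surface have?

A decagonal bipyramid: V=12, E=30, F=20.
Attach a decagonal pyramid (V=11, E=20, F=11) along a 3-gon: merge 3 vertices and 3 edges, delete both glued faces → V=20, E=47, F=29.
Attach a dodecagonal antiprism (V=24, E=48, F=26) along a 3-gon: merge 3 vertices and 3 edges, delete both glued faces → V=41, E=92, F=53.
Check: V − E + F = 41 − 92 + 53 = 2.

92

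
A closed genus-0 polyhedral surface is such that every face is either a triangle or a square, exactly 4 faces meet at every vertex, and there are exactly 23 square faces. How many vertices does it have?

29

Let x be the number of triangles; then F = 23 + x.
Edge–face incidences: 2E = 4·23 + 3·x = 92 + 3x.
Every vertex has degree 4, so 4V = 2E.
Euler: V − E + F = 2 ⇒ (2E)/4 − E + (23 + x) = 2.
Multiply by 8: 2·(2E) − 4·(2E) + 8·(23 + x) = 16, i.e. 184 + 8x − 2·(92 + 3x) = 16.
Collecting terms: 2x = 16, so x = 8.
Then 2E = 92 + 3·8 = 116, so E = 58, V = 2E/4 = 29, F = 23 + 8 = 31.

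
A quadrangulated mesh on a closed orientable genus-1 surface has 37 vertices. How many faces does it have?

37

χ = 2 − 2·1 = 0, and every face is a square so 4F = 2E.
V − E + F = 0 with E = 4F/2 gives 37 − (4/2 − 1)·F = 0, so F = 37 and E = 74.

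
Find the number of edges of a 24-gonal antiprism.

An antiprism on an n-gon has two n-gon caps and 2n triangles: V = 2·24 = 48, E = 4·24 = 96, F = 2·24 + 2 = 50.

96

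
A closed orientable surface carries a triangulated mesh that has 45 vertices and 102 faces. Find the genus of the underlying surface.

Every face is a triangle, so 2E = 3·102 = 306, giving E = 153.
χ = V − E + F = 45 − 153 + 102 = -6.
For a closed orientable surface χ = 2 − 2g, so g = (2 − (-6))/2 = 4.

4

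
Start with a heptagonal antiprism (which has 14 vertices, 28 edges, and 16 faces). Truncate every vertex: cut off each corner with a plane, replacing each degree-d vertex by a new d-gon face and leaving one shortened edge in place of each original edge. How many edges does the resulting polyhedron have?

Truncation replaces each original edge-end by a new vertex, so V′ = 2E = 56.
Each original edge survives, and each old vertex of degree d contributes d new edges; summing degrees gives Σd = 2E, so E′ = E + 2E = 3E = 84.
Each original face survives and each original vertex becomes one new face: F′ = F + V = 30.

84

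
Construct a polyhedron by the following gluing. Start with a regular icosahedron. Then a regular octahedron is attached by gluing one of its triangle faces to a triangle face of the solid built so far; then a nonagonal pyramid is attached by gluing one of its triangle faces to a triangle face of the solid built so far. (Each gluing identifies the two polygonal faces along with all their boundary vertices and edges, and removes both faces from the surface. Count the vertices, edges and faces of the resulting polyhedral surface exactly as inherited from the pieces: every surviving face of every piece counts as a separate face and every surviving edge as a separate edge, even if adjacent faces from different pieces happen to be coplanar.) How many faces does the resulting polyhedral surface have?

A regular icosahedron: V=12, E=30, F=20.
Attach a regular octahedron (V=6, E=12, F=8) along a 3-gon: merge 3 vertices and 3 edges, delete both glued faces → V=15, E=39, F=26.
Attach a nonagonal pyramid (V=10, E=18, F=10) along a 3-gon: merge 3 vertices and 3 edges, delete both glued faces → V=22, E=54, F=34.
Check: V − E + F = 22 − 54 + 34 = 2.

34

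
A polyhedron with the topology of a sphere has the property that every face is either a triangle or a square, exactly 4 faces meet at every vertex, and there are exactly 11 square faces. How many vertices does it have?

17

Let x be the number of triangles; then F = 11 + x.
Edge–face incidences: 2E = 4·11 + 3·x = 44 + 3x.
Every vertex has degree 4, so 4V = 2E.
Euler: V − E + F = 2 ⇒ (2E)/4 − E + (11 + x) = 2.
Multiply by 8: 2·(2E) − 4·(2E) + 8·(11 + x) = 16, i.e. 88 + 8x − 2·(44 + 3x) = 16.
Collecting terms: 2x = 16, so x = 8.
Then 2E = 44 + 3·8 = 68, so E = 34, V = 2E/4 = 17, F = 11 + 8 = 19.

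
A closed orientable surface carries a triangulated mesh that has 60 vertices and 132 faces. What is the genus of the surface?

Every face is a triangle, so 2E = 3·132 = 396, giving E = 198.
χ = V − E + F = 60 − 198 + 132 = -6.
For a closed orientable surface χ = 2 − 2g, so g = (2 − (-6))/2 = 4.

4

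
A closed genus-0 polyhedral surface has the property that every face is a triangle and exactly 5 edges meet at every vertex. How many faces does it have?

20

Each face has 3 edges and each edge borders two faces, so 2E = 3F.
Each vertex has degree 5, so 5V = 2E and hence V = 3F/5.
Euler: V − E + F = 2 ⇒ (3F/5) − (3F/2) + F = 2.
Multiply by 10: (6 − 15 + 10)F = 20, i.e. 1F = 20.
So F = 20, E = 3·20/2 = 30, V = 3·20/5 = 12.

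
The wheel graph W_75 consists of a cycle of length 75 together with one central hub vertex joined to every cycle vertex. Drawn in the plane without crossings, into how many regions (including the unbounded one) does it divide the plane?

76

W_75 has V = 75 + 1 = 76 vertices and E = 2·75 = 150 edges.
By Euler's formula F = 2 − V + E = 2 − 76 + 150 = 76.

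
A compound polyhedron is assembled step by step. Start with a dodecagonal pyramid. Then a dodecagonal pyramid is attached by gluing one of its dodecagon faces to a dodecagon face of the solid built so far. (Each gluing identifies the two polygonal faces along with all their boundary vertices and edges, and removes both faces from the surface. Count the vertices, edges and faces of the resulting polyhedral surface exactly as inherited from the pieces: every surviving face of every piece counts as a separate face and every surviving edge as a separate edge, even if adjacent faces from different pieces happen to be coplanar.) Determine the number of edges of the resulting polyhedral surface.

A dodecagonal pyramid: V=13, E=24, F=13.
Attach a dodecagonal pyramid (V=13, E=24, F=13) along a 12-gon: merge 12 vertices and 12 edges, delete both glued faces → V=14, E=36, F=24.
Check: V − E + F = 14 − 36 + 24 = 2.

36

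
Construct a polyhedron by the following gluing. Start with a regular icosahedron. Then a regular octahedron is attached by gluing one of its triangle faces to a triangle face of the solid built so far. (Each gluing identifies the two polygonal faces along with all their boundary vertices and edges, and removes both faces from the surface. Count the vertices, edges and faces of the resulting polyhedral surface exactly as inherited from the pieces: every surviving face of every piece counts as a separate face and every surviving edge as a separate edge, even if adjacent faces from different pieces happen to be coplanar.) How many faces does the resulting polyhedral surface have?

26

A regular icosahedron: V=12, E=30, F=20.
Attach a regular octahedron (V=6, E=12, F=8) along a 3-gon: merge 3 vertices and 3 edges, delete both glued faces → V=15, E=39, F=26.
Check: V − E + F = 15 − 39 + 26 = 2.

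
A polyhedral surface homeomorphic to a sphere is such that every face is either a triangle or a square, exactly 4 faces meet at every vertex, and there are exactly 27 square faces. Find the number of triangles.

Let x be the number of triangles; then F = 27 + x.
Edge–face incidences: 2E = 4·27 + 3·x = 108 + 3x.
Every vertex has degree 4, so 4V = 2E.
Euler: V − E + F = 2 ⇒ (2E)/4 − E + (27 + x) = 2.
Multiply by 8: 2·(2E) − 4·(2E) + 8·(27 + x) = 16, i.e. 216 + 8x − 2·(108 + 3x) = 16.
Collecting terms: 2x = 16, so x = 8.
Then 2E = 108 + 3·8 = 132, so E = 66, V = 2E/4 = 33, F = 27 + 8 = 35.

8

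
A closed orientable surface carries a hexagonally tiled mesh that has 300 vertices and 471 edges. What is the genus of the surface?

Every face is a hexagon and each edge borders two faces, so 6F = 2·471, giving F = 157.
χ = V − E + F = 300 − 471 + 157 = -14.
For a closed orientable surface χ = 2 − 2g, so g = (2 − (-14))/2 = 8.

8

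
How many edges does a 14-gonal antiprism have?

56

An antiprism on an n-gon has two n-gon caps and 2n triangles: V = 2·14 = 28, E = 4·14 = 56, F = 2·14 + 2 = 30.
Check: V − E + F = 28 − 56 + 30 = 2.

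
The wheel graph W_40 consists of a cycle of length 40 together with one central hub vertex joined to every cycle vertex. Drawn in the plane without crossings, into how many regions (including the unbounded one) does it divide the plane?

41

W_40 has V = 40 + 1 = 41 vertices and E = 2·40 = 80 edges.
By Euler's formula F = 2 − V + E = 2 − 41 + 80 = 41.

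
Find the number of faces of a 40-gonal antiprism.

82

An antiprism on an n-gon has two n-gon caps and 2n triangles: V = 2·40 = 80, E = 4·40 = 160, F = 2·40 + 2 = 82.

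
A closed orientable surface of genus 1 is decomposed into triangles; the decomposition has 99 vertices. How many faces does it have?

χ = 2 − 2·1 = 0, and every face is a triangle so 3F = 2E.
V − E + F = 0 with E = 3F/2 gives 99 − (3/2 − 1)·F = 0, so F = 198 and E = 297.

198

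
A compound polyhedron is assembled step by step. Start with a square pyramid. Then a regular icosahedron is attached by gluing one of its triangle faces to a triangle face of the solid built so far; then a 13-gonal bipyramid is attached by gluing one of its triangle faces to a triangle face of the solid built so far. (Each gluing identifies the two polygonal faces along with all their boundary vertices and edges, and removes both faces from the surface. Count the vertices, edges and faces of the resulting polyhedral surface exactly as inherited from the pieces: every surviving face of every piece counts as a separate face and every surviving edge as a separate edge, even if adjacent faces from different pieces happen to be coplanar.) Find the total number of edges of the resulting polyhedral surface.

71

A square pyramid: V=5, E=8, F=5.
Attach a regular icosahedron (V=12, E=30, F=20) along a 3-gon: merge 3 vertices and 3 edges, delete both glued faces → V=14, E=35, F=23.
Attach a 13-gonal bipyramid (V=15, E=39, F=26) along a 3-gon: merge 3 vertices and 3 edges, delete both glued faces → V=26, E=71, F=47.
Check: V − E + F = 26 − 71 + 47 = 2.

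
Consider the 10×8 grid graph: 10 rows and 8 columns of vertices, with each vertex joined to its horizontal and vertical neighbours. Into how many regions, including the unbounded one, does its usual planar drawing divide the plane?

64

The grid has V = 10·8 = 80 vertices and E = 10·7 + 8·9 = 142 edges.
F = 2 − V + E = 2 − 80 + 142 = 64.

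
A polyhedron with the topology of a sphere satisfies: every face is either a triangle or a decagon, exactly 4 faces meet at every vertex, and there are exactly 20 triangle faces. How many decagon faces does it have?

Let x be the number of decagons; then F = 20 + x.
Edge–face incidences: 2E = 3·20 + 10·x = 60 + 10x.
Every vertex has degree 4, so 4V = 2E.
Euler: V − E + F = 2 ⇒ (2E)/4 − E + (20 + x) = 2.
Multiply by 8: 2·(2E) − 4·(2E) + 8·(20 + x) = 16, i.e. 160 + 8x − 2·(60 + 10x) = 16.
Collecting terms: −12x + 40 = 16, so −12x = −24, so x = 2.
Then 2E = 60 + 10·2 = 80, so E = 40, V = 2E/4 = 20, F = 20 + 2 = 22.

2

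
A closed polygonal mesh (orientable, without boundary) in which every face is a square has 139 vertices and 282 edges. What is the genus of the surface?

2

Every face is a square and each edge borders two faces, so 4F = 2·282, giving F = 141.
χ = V − E + F = 139 − 282 + 141 = -2.
For a closed orientable surface χ = 2 − 2g, so g = (2 − (-2))/2 = 2.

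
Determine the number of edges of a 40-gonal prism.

120

A prism on an n-gon has two n-gon bases and n rectangular sides: V = 2·40 = 80, E = 3·40 = 120, F = 40 + 2 = 42.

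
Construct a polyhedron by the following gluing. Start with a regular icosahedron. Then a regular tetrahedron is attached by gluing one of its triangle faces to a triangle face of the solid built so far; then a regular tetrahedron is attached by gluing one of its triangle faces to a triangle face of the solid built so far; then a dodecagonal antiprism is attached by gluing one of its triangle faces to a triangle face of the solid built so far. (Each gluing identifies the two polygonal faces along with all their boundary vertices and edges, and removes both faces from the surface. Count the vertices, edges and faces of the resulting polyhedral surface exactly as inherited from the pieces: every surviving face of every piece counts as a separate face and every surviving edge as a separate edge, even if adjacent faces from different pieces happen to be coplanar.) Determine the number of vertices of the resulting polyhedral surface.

35

A regular icosahedron: V=12, E=30, F=20.
Attach a regular tetrahedron (V=4, E=6, F=4) along a 3-gon: merge 3 vertices and 3 edges, delete both glued faces → V=13, E=33, F=22.
Attach a regular tetrahedron (V=4, E=6, F=4) along a 3-gon: merge 3 vertices and 3 edges, delete both glued faces → V=14, E=36, F=24.
Attach a dodecagonal antiprism (V=24, E=48, F=26) along a 3-gon: merge 3 vertices and 3 edges, delete both glued faces → V=35, E=81, F=48.
Check: V − E + F = 35 − 81 + 48 = 2.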